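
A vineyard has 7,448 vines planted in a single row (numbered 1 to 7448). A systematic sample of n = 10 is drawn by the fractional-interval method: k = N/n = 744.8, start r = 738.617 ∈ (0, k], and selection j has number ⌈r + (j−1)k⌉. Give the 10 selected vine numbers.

739, 1484, 2229, 2974, 3718, 4463, 5208, 5953, 6698, 7442

j=1: r + 0k = 738.617 → ⌈·⌉ = 739
j=2: r + 1k = 1483.417 → ⌈·⌉ = 1484
j=3: r + 2k = 2228.217 → ⌈·⌉ = 2229
j=4: r + 3k = 2973.017 → ⌈·⌉ = 2974
j=5: r + 4k = 3717.817 → ⌈·⌉ = 3718
j=6: r + 5k = 4462.617 → ⌈·⌉ = 4463
j=7: r + 6k = 5207.417 → ⌈·⌉ = 5208
j=8: r + 7k = 5952.217 → ⌈·⌉ = 5953
j=9: r + 8k = 6697.017 → ⌈·⌉ = 6698
j=10: r + 9k = 7441.817 → ⌈·⌉ = 7442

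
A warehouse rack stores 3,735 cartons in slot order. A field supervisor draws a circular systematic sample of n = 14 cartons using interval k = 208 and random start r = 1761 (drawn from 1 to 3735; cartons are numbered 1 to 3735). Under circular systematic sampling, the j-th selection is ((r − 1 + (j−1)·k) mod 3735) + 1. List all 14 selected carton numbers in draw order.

1761, 1969, 2177, 2385, 2593, 2801, 3009, 3217, 3425, 3633, 106, 314, 522, 730

Selection 1: 1761
Selection 2: 1761 + 208 = 1969
Selection 3: 1969 + 208 = 2177
Selection 4: 2177 + 208 = 2385
Selection 5: 2385 + 208 = 2593
Selection 6: 2593 + 208 = 2801
Selection 7: 2801 + 208 = 3009
Selection 8: 3009 + 208 = 3217
Selection 9: 3217 + 208 = 3425
Selection 10: 3425 + 208 = 3633
Selection 11: 3633 + 208 = 3841 → 3841 − 3735 = 106
Selection 12: 106 + 208 = 314
Selection 13: 314 + 208 = 522
Selection 14: 522 + 208 = 730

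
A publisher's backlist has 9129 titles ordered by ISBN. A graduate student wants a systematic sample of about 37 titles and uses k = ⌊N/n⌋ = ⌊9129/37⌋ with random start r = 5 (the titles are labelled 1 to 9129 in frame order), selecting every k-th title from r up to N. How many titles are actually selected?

k = ⌊9129/37⌋ = 246
Achieved size = ⌊(9129 − 5)/246⌋ + 1 = ⌊9124/246⌋ + 1 = 37 + 1 = 38
(last selection: 5 + 37×246 = 9107 ≤ 9129; next would be 9353 > 9129)

38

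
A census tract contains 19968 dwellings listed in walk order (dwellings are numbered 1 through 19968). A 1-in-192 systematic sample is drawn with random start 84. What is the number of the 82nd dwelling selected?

k = 192
82nd selection = r + (82−1)·k = 84 + 81×192 = 84 + 15552 = 15636

15636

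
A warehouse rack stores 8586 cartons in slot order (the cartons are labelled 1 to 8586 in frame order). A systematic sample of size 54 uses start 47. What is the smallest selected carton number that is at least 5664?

k = 8586/54 = 159
Steps past start: ⌈(5664 − 47)/159⌉ = ⌈5617/159⌉ = 36
Selected carton: 47 + 36×159 = 5771

5771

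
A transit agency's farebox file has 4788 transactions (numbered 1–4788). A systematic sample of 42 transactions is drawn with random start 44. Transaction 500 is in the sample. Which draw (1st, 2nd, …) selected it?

5

k = 4788/42 = 114
position = (500 − 44)/114 + 1 = 456/114 + 1 = 4 + 1 = 5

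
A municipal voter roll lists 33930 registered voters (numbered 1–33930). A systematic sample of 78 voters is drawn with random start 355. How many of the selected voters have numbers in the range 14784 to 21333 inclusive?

15

k = 33930/78 = 435
First selection ≥ 14784: 355 + ⌈(14784−355)/435⌉·435 = 355 + 34×435 = 15145
Last selection ≤ 21333: 355 + ⌊(21333−355)/435⌋·435 = 355 + 48×435 = 21235
Count = 48 − 34 + 1 = 15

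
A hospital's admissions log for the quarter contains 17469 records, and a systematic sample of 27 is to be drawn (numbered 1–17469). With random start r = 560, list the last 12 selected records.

k = N/n = 17469/27 = 647
16th selection = 560 + 15×647 = 10265
17th: 10265 + 647 = 10912
18th: 10912 + 647 = 11559
19th: 11559 + 647 = 12206
20th: 12206 + 647 = 12853
21st: 12853 + 647 = 13500
22nd: 13500 + 647 = 14147
23rd: 14147 + 647 = 14794
24th: 14794 + 647 = 15441
25th: 15441 + 647 = 16088
26th: 16088 + 647 = 16735
27th: 16735 + 647 = 17382

10265, 10912, 11559, 12206, 12853, 13500, 14147, 14794, 15441, 16088, 16735, 17382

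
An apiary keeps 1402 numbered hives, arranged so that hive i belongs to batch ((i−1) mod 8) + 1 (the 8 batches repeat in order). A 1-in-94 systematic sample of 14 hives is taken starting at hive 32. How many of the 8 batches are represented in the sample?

4

Consecutive selections differ by k = 94, so their batch numbers differ by 94 mod 8 = 6.
gcd(94, 8) = 2, so the sample visits 8/2 = 4 distinct residues mod 8.
Start 32 is batch 8; the batches hit are 2, 4, 6, 8.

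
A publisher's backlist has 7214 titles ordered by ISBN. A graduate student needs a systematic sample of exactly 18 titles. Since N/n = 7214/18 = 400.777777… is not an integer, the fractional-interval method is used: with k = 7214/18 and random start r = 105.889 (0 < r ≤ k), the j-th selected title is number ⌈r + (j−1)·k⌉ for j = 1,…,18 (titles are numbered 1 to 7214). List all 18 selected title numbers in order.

106, 507, 908, 1309, 1710, 2110, 2511, 2912, 3313, 3713, 4114, 4515, 4916, 5317, 5717, 6118, 6519, 6920

j=1: r + 0k = 105.889 → ⌈·⌉ = 106
j=2: r + 1k = 506.666777… → ⌈·⌉ = 507
j=3: r + 2k = 907.444555… → ⌈·⌉ = 908
j=4: r + 3k = 1308.222333… → ⌈·⌉ = 1309
j=5: r + 4k = 1709.000111… → ⌈·⌉ = 1710
j=6: r + 5k = 2109.777888… → ⌈·⌉ = 2110
j=7: r + 6k = 2510.555666… → ⌈·⌉ = 2511
j=8: r + 7k = 2911.333444… → ⌈·⌉ = 2912
j=9: r + 8k = 3312.111222… → ⌈·⌉ = 3313
j=10: r + 9k = 3712.889 → ⌈·⌉ = 3713
j=11: r + 10k = 4113.666777… → ⌈·⌉ = 4114
j=12: r + 11k = 4514.444555… → ⌈·⌉ = 4515
j=13: r + 12k = 4915.222333… → ⌈·⌉ = 4916
j=14: r + 13k = 5316.000111… → ⌈·⌉ = 5317
j=15: r + 14k = 5716.777888… → ⌈·⌉ = 5717
j=16: r + 15k = 6117.555666… → ⌈·⌉ = 6118
j=17: r + 16k = 6518.333444… → ⌈·⌉ = 6519
j=18: r + 17k = 6919.111222… → ⌈·⌉ = 6920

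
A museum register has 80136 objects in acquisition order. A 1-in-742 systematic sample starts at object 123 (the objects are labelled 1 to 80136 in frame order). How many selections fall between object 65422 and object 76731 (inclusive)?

15

k = 742
First selection ≥ 65422: 123 + ⌈(65422−123)/742⌉·742 = 123 + 89×742 = 66161
Last selection ≤ 76731: 123 + ⌊(76731−123)/742⌋·742 = 123 + 103×742 = 76549
Count = 103 − 89 + 1 = 15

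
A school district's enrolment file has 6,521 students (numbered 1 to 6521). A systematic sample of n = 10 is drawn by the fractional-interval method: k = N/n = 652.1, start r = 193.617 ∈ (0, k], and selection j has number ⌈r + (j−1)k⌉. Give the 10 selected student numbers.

j=1: r + 0k = 193.617 → ⌈·⌉ = 194
j=2: r + 1k = 845.717 → ⌈·⌉ = 846
j=3: r + 2k = 1497.817 → ⌈·⌉ = 1498
j=4: r + 3k = 2149.917 → ⌈·⌉ = 2150
j=5: r + 4k = 2802.017 → ⌈·⌉ = 2803
j=6: r + 5k = 3454.117 → ⌈·⌉ = 3455
j=7: r + 6k = 4106.217 → ⌈·⌉ = 4107
j=8: r + 7k = 4758.317 → ⌈·⌉ = 4759
j=9: r + 8k = 5410.417 → ⌈·⌉ = 5411
j=10: r + 9k = 6062.517 → ⌈·⌉ = 6063

194, 846, 1498, 2150, 2803, 3455, 4107, 4759, 5411, 6063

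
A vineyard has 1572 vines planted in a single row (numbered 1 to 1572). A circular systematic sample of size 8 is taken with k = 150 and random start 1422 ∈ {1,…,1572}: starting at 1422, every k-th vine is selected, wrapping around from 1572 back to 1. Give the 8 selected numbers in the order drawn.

Selection 1: 1422
Selection 2: 1422 + 150 = 1572
Selection 3: 1572 + 150 = 1722 → 1722 − 1572 = 150
Selection 4: 150 + 150 = 300
Selection 5: 300 + 150 = 450
Selection 6: 450 + 150 = 600
Selection 7: 600 + 150 = 750
Selection 8: 750 + 150 = 900

1422, 1572, 150, 300, 450, 600, 750, 900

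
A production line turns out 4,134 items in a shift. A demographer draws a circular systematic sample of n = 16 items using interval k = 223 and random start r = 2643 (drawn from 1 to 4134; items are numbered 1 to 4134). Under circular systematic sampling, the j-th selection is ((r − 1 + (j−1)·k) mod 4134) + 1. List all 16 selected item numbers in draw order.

Selection 1: 2643
Selection 2: 2643 + 223 = 2866
Selection 3: 2866 + 223 = 3089
Selection 4: 3089 + 223 = 3312
Selection 5: 3312 + 223 = 3535
Selection 6: 3535 + 223 = 3758
Selection 7: 3758 + 223 = 3981
Selection 8: 3981 + 223 = 4204 → 4204 − 4134 = 70
Selection 9: 70 + 223 = 293
Selection 10: 293 + 223 = 516
Selection 11: 516 + 223 = 739
Selection 12: 739 + 223 = 962
Selection 13: 962 + 223 = 1185
Selection 14: 1185 + 223 = 1408
Selection 15: 1408 + 223 = 1631
Selection 16: 1631 + 223 = 1854

2643, 2866, 3089, 3312, 3535, 3758, 3981, 70, 293, 516, 739, 962, 1185, 1408, 1631, 1854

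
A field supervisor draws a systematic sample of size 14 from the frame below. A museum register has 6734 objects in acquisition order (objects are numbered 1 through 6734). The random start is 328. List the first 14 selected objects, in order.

k = N/n = 6734/14 = 481
object 1: 328
object 2: 328 + 481 = 809
object 3: 809 + 481 = 1290
object 4: 1290 + 481 = 1771
object 5: 1771 + 481 = 2252
object 6: 2252 + 481 = 2733
object 7: 2733 + 481 = 3214
object 8: 3214 + 481 = 3695
object 9: 3695 + 481 = 4176
object 10: 4176 + 481 = 4657
object 11: 4657 + 481 = 5138
object 12: 5138 + 481 = 5619
object 13: 5619 + 481 = 6100
object 14: 6100 + 481 = 6581

328, 809, 1290, 1771, 2252, 2733, 3214, 3695, 4176, 4657, 5138, 5619, 6100, 6581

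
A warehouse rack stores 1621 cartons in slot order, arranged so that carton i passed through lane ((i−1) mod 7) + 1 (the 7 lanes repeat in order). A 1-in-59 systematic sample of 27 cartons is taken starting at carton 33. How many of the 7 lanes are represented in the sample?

7

Consecutive selections differ by k = 59, so their lane numbers differ by 59 mod 7 = 3.
gcd(59, 7) = 1, so the sample visits 7/1 = 7 distinct residues mod 7.
Start 33 is lane 5; the lanes hit are 1, 2, 3, 4, 5, 6, 7.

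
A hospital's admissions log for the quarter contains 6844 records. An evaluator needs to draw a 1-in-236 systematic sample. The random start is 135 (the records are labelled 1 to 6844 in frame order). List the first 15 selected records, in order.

135, 371, 607, 843, 1079, 1315, 1551, 1787, 2023, 2259, 2495, 2731, 2967, 3203, 3439

record 1: 135
record 2: 135 + 236 = 371
record 3: 371 + 236 = 607
record 4: 607 + 236 = 843
record 5: 843 + 236 = 1079
record 6: 1079 + 236 = 1315
record 7: 1315 + 236 = 1551
record 8: 1551 + 236 = 1787
record 9: 1787 + 236 = 2023
record 10: 2023 + 236 = 2259
record 11: 2259 + 236 = 2495
record 12: 2495 + 236 = 2731
record 13: 2731 + 236 = 2967
record 14: 2967 + 236 = 3203
record 15: 3203 + 236 = 3439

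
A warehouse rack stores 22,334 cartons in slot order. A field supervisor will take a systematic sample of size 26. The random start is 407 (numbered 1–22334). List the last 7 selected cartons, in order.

16728, 17587, 18446, 19305, 20164, 21023, 21882

k = N/n = 22334/26 = 859
20th selection = 407 + 19×859 = 16728
21st: 16728 + 859 = 17587
22nd: 17587 + 859 = 18446
23rd: 18446 + 859 = 19305
24th: 19305 + 859 = 20164
25th: 20164 + 859 = 21023
26th: 21023 + 859 = 21882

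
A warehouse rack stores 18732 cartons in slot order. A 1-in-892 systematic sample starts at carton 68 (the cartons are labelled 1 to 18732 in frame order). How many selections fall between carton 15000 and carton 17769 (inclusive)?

3

k = 892
First selection ≥ 15000: 68 + ⌈(15000−68)/892⌉·892 = 68 + 17×892 = 15232
Last selection ≤ 17769: 68 + ⌊(17769−68)/892⌋·892 = 68 + 19×892 = 17016
Count = 19 − 17 + 1 = 3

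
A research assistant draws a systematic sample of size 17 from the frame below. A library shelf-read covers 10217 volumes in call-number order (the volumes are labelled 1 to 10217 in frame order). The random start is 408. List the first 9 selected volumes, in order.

k = N/n = 10217/17 = 601
volume 1: 408
volume 2: 408 + 601 = 1009
volume 3: 1009 + 601 = 1610
volume 4: 1610 + 601 = 2211
volume 5: 2211 + 601 = 2812
volume 6: 2812 + 601 = 3413
volume 7: 3413 + 601 = 4014
volume 8: 4014 + 601 = 4615
volume 9: 4615 + 601 = 5216

408, 1009, 1610, 2211, 2812, 3413, 4014, 4615, 5216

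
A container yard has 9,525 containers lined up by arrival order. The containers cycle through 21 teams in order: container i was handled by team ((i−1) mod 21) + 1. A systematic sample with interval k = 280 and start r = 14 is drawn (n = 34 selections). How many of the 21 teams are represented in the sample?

Consecutive selections differ by k = 280, so their team numbers differ by 280 mod 21 = 7.
gcd(280, 21) = 7, so the sample visits 21/7 = 3 distinct residues mod 21.
Start 14 is team 14; the teams hit are 7, 14, 21.

3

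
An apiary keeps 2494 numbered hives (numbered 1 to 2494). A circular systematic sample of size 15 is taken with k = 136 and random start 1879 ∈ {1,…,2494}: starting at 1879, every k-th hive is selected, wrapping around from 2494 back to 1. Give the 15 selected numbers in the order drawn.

1879, 2015, 2151, 2287, 2423, 65, 201, 337, 473, 609, 745, 881, 1017, 1153, 1289

Selection 1: 1879
Selection 2: 1879 + 136 = 2015
Selection 3: 2015 + 136 = 2151
Selection 4: 2151 + 136 = 2287
Selection 5: 2287 + 136 = 2423
Selection 6: 2423 + 136 = 2559 → 2559 − 2494 = 65
Selection 7: 65 + 136 = 201
Selection 8: 201 + 136 = 337
Selection 9: 337 + 136 = 473
Selection 10: 473 + 136 = 609
Selection 11: 609 + 136 = 745
Selection 12: 745 + 136 = 881
Selection 13: 881 + 136 = 1017
Selection 14: 1017 + 136 = 1153
Selection 15: 1153 + 136 = 1289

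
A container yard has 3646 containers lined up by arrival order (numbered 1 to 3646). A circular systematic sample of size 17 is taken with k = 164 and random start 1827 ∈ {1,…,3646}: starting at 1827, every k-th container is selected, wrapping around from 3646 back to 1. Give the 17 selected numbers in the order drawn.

Selection 1: 1827
Selection 2: 1827 + 164 = 1991
Selection 3: 1991 + 164 = 2155
Selection 4: 2155 + 164 = 2319
Selection 5: 2319 + 164 = 2483
Selection 6: 2483 + 164 = 2647
Selection 7: 2647 + 164 = 2811
Selection 8: 2811 + 164 = 2975
Selection 9: 2975 + 164 = 3139
Selection 10: 3139 + 164 = 3303
Selection 11: 3303 + 164 = 3467
Selection 12: 3467 + 164 = 3631
Selection 13: 3631 + 164 = 3795 → 3795 − 3646 = 149
Selection 14: 149 + 164 = 313
Selection 15: 313 + 164 = 477
Selection 16: 477 + 164 = 641
Selection 17: 641 + 164 = 805

1827, 1991, 2155, 2319, 2483, 2647, 2811, 2975, 3139, 3303, 3467, 3631, 149, 313, 477, 641, 805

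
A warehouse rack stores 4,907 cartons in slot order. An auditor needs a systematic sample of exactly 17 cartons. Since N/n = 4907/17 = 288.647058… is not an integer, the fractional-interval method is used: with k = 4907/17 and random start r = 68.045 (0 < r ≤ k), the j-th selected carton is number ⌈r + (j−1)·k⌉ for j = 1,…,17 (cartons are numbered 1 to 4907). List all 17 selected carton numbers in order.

j=1: r + 0k = 68.045 → ⌈·⌉ = 69
j=2: r + 1k = 356.692058… → ⌈·⌉ = 357
j=3: r + 2k = 645.339117… → ⌈·⌉ = 646
j=4: r + 3k = 933.986176… → ⌈·⌉ = 934
j=5: r + 4k = 1222.633235… → ⌈·⌉ = 1223
j=6: r + 5k = 1511.280294… → ⌈·⌉ = 1512
j=7: r + 6k = 1799.927352… → ⌈·⌉ = 1800
j=8: r + 7k = 2088.574411… → ⌈·⌉ = 2089
j=9: r + 8k = 2377.221470… → ⌈·⌉ = 2378
j=10: r + 9k = 2665.868529… → ⌈·⌉ = 2666
j=11: r + 10k = 2954.515588… → ⌈·⌉ = 2955
j=12: r + 11k = 3243.162647… → ⌈·⌉ = 3244
j=13: r + 12k = 3531.809705… → ⌈·⌉ = 3532
j=14: r + 13k = 3820.456764… → ⌈·⌉ = 3821
j=15: r + 14k = 4109.103823… → ⌈·⌉ = 4110
j=16: r + 15k = 4397.750882… → ⌈·⌉ = 4398
j=17: r + 16k = 4686.397941… → ⌈·⌉ = 4687

69, 357, 646, 934, 1223, 1512, 1800, 2089, 2378, 2666, 2955, 3244, 3532, 3821, 4110, 4398, 4687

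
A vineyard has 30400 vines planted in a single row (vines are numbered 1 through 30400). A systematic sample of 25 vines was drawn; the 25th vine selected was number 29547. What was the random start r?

k = 30400/25 = 1216
r = 29547 − (25−1)×1216 = 29547 − 29184 = 363

363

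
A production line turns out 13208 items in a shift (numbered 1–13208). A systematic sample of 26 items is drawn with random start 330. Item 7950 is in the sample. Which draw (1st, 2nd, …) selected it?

k = 13208/26 = 508
position = (7950 − 330)/508 + 1 = 7620/508 + 1 = 15 + 1 = 16

16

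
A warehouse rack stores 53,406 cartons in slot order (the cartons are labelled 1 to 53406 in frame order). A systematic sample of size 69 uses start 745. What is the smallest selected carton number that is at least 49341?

49507

k = 53406/69 = 774
Steps past start: ⌈(49341 − 745)/774⌉ = ⌈48596/774⌉ = 63
Selected carton: 745 + 63×774 = 49507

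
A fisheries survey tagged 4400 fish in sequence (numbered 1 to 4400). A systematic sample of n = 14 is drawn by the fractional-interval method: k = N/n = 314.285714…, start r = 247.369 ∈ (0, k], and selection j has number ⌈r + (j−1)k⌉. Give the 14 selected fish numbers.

248, 562, 876, 1191, 1505, 1819, 2134, 2448, 2762, 3076, 3391, 3705, 4019, 4334

j=1: r + 0k = 247.369 → ⌈·⌉ = 248
j=2: r + 1k = 561.654714… → ⌈·⌉ = 562
j=3: r + 2k = 875.940428… → ⌈·⌉ = 876
j=4: r + 3k = 1190.226142… → ⌈·⌉ = 1191
j=5: r + 4k = 1504.511857… → ⌈·⌉ = 1505
j=6: r + 5k = 1818.797571… → ⌈·⌉ = 1819
j=7: r + 6k = 2133.083285… → ⌈·⌉ = 2134
j=8: r + 7k = 2447.369 → ⌈·⌉ = 2448
j=9: r + 8k = 2761.654714… → ⌈·⌉ = 2762
j=10: r + 9k = 3075.940428… → ⌈·⌉ = 3076
j=11: r + 10k = 3390.226142… → ⌈·⌉ = 3391
j=12: r + 11k = 3704.511857… → ⌈·⌉ = 3705
j=13: r + 12k = 4018.797571… → ⌈·⌉ = 4019
j=14: r + 13k = 4333.083285… → ⌈·⌉ = 4334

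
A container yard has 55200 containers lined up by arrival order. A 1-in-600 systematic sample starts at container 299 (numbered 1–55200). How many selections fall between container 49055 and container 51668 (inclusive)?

k = 600
First selection ≥ 49055: 299 + ⌈(49055−299)/600⌉·600 = 299 + 82×600 = 49499
Last selection ≤ 51668: 299 + ⌊(51668−299)/600⌋·600 = 299 + 85×600 = 51299
Count = 85 − 82 + 1 = 4

4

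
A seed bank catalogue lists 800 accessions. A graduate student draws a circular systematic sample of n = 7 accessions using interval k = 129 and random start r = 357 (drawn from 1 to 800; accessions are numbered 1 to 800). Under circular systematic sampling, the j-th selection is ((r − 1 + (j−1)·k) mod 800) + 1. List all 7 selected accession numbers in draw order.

Selection 1: 357
Selection 2: 357 + 129 = 486
Selection 3: 486 + 129 = 615
Selection 4: 615 + 129 = 744
Selection 5: 744 + 129 = 873 → 873 − 800 = 73
Selection 6: 73 + 129 = 202
Selection 7: 202 + 129 = 331

357, 486, 615, 744, 73, 202, 331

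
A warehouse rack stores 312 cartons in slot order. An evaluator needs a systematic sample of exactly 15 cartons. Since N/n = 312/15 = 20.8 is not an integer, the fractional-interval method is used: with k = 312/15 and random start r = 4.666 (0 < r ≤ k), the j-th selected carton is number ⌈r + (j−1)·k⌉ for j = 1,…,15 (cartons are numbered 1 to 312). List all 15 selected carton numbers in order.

j=1: r + 0k = 4.666 → ⌈·⌉ = 5
j=2: r + 1k = 25.466 → ⌈·⌉ = 26
j=3: r + 2k = 46.266 → ⌈·⌉ = 47
j=4: r + 3k = 67.066 → ⌈·⌉ = 68
j=5: r + 4k = 87.866 → ⌈·⌉ = 88
j=6: r + 5k = 108.666 → ⌈·⌉ = 109
j=7: r + 6k = 129.466 → ⌈·⌉ = 130
j=8: r + 7k = 150.266 → ⌈·⌉ = 151
j=9: r + 8k = 171.066 → ⌈·⌉ = 172
j=10: r + 9k = 191.866 → ⌈·⌉ = 192
j=11: r + 10k = 212.666 → ⌈·⌉ = 213
j=12: r + 11k = 233.466 → ⌈·⌉ = 234
j=13: r + 12k = 254.266 → ⌈·⌉ = 255
j=14: r + 13k = 275.066 → ⌈·⌉ = 276
j=15: r + 14k = 295.866 → ⌈·⌉ = 296

5, 26, 47, 68, 88, 109, 130, 151, 172, 192, 213, 234, 255, 276, 296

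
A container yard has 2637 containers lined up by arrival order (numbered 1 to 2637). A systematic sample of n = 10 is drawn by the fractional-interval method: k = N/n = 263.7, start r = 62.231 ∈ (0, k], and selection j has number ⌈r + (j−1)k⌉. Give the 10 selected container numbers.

j=1: r + 0k = 62.231 → ⌈·⌉ = 63
j=2: r + 1k = 325.931 → ⌈·⌉ = 326
j=3: r + 2k = 589.631 → ⌈·⌉ = 590
j=4: r + 3k = 853.331 → ⌈·⌉ = 854
j=5: r + 4k = 1117.031 → ⌈·⌉ = 1118
j=6: r + 5k = 1380.731 → ⌈·⌉ = 1381
j=7: r + 6k = 1644.431 → ⌈·⌉ = 1645
j=8: r + 7k = 1908.131 → ⌈·⌉ = 1909
j=9: r + 8k = 2171.831 → ⌈·⌉ = 2172
j=10: r + 9k = 2435.531 → ⌈·⌉ = 2436

63, 326, 590, 854, 1118, 1381, 1645, 1909, 2172, 2436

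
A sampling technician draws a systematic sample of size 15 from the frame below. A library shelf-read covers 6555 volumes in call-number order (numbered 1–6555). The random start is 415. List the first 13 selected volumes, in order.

415, 852, 1289, 1726, 2163, 2600, 3037, 3474, 3911, 4348, 4785, 5222, 5659

k = N/n = 6555/15 = 437
volume 1: 415
volume 2: 415 + 437 = 852
volume 3: 852 + 437 = 1289
volume 4: 1289 + 437 = 1726
volume 5: 1726 + 437 = 2163
volume 6: 2163 + 437 = 2600
volume 7: 2600 + 437 = 3037
volume 8: 3037 + 437 = 3474
volume 9: 3474 + 437 = 3911
volume 10: 3911 + 437 = 4348
volume 11: 4348 + 437 = 4785
volume 12: 4785 + 437 = 5222
volume 13: 5222 + 437 = 5659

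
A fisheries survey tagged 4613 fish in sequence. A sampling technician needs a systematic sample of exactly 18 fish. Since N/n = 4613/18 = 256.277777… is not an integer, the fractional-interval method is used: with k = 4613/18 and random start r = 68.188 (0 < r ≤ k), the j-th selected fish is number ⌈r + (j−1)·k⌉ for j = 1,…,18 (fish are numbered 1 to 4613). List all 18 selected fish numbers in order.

69, 325, 581, 838, 1094, 1350, 1606, 1863, 2119, 2375, 2631, 2888, 3144, 3400, 3657, 3913, 4169, 4425

j=1: r + 0k = 68.188 → ⌈·⌉ = 69
j=2: r + 1k = 324.465777… → ⌈·⌉ = 325
j=3: r + 2k = 580.743555… → ⌈·⌉ = 581
j=4: r + 3k = 837.021333… → ⌈·⌉ = 838
j=5: r + 4k = 1093.299111… → ⌈·⌉ = 1094
j=6: r + 5k = 1349.576888… → ⌈·⌉ = 1350
j=7: r + 6k = 1605.854666… → ⌈·⌉ = 1606
j=8: r + 7k = 1862.132444… → ⌈·⌉ = 1863
j=9: r + 8k = 2118.410222… → ⌈·⌉ = 2119
j=10: r + 9k = 2374.688 → ⌈·⌉ = 2375
j=11: r + 10k = 2630.965777… → ⌈·⌉ = 2631
j=12: r + 11k = 2887.243555… → ⌈·⌉ = 2888
j=13: r + 12k = 3143.521333… → ⌈·⌉ = 3144
j=14: r + 13k = 3399.799111… → ⌈·⌉ = 3400
j=15: r + 14k = 3656.076888… → ⌈·⌉ = 3657
j=16: r + 15k = 3912.354666… → ⌈·⌉ = 3913
j=17: r + 16k = 4168.632444… → ⌈·⌉ = 4169
j=18: r + 17k = 4424.910222… → ⌈·⌉ = 4425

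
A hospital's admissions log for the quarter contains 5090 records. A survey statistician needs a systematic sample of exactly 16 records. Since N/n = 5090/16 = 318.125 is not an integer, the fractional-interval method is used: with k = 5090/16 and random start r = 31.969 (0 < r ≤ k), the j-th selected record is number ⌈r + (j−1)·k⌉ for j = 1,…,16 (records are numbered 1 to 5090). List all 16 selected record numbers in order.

32, 351, 669, 987, 1305, 1623, 1941, 2259, 2577, 2896, 3214, 3532, 3850, 4168, 4486, 4804

j=1: r + 0k = 31.969 → ⌈·⌉ = 32
j=2: r + 1k = 350.094 → ⌈·⌉ = 351
j=3: r + 2k = 668.219 → ⌈·⌉ = 669
j=4: r + 3k = 986.344 → ⌈·⌉ = 987
j=5: r + 4k = 1304.469 → ⌈·⌉ = 1305
j=6: r + 5k = 1622.594 → ⌈·⌉ = 1623
j=7: r + 6k = 1940.719 → ⌈·⌉ = 1941
j=8: r + 7k = 2258.844 → ⌈·⌉ = 2259
j=9: r + 8k = 2576.969 → ⌈·⌉ = 2577
j=10: r + 9k = 2895.094 → ⌈·⌉ = 2896
j=11: r + 10k = 3213.219 → ⌈·⌉ = 3214
j=12: r + 11k = 3531.344 → ⌈·⌉ = 3532
j=13: r + 12k = 3849.469 → ⌈·⌉ = 3850
j=14: r + 13k = 4167.594 → ⌈·⌉ = 4168
j=15: r + 14k = 4485.719 → ⌈·⌉ = 4486
j=16: r + 15k = 4803.844 → ⌈·⌉ = 4804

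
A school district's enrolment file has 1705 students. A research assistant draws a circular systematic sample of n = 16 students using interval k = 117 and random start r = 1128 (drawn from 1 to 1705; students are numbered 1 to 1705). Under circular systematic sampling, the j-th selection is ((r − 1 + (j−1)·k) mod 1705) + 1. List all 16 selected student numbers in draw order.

1128, 1245, 1362, 1479, 1596, 8, 125, 242, 359, 476, 593, 710, 827, 944, 1061, 1178

Selection 1: 1128
Selection 2: 1128 + 117 = 1245
Selection 3: 1245 + 117 = 1362
Selection 4: 1362 + 117 = 1479
Selection 5: 1479 + 117 = 1596
Selection 6: 1596 + 117 = 1713 → 1713 − 1705 = 8
Selection 7: 8 + 117 = 125
Selection 8: 125 + 117 = 242
Selection 9: 242 + 117 = 359
Selection 10: 359 + 117 = 476
Selection 11: 476 + 117 = 593
Selection 12: 593 + 117 = 710
Selection 13: 710 + 117 = 827
Selection 14: 827 + 117 = 944
Selection 15: 944 + 117 = 1061
Selection 16: 1061 + 117 = 1178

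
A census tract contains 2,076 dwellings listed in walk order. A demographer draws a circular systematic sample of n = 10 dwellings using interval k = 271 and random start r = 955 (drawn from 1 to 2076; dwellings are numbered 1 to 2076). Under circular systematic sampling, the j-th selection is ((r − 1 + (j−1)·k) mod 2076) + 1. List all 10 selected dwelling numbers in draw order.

Selection 1: 955
Selection 2: 955 + 271 = 1226
Selection 3: 1226 + 271 = 1497
Selection 4: 1497 + 271 = 1768
Selection 5: 1768 + 271 = 2039
Selection 6: 2039 + 271 = 2310 → 2310 − 2076 = 234
Selection 7: 234 + 271 = 505
Selection 8: 505 + 271 = 776
Selection 9: 776 + 271 = 1047
Selection 10: 1047 + 271 = 1318

955, 1226, 1497, 1768, 2039, 234, 505, 776, 1047, 1318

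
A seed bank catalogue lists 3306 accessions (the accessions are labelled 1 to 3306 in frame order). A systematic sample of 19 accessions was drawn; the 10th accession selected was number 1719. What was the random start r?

153

k = 3306/19 = 174
r = 1719 − (10−1)×174 = 1719 − 1566 = 153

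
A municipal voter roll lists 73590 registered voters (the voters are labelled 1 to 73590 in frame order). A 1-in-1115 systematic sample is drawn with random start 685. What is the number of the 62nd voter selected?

k = 1115
62nd selection = r + (62−1)·k = 685 + 61×1115 = 685 + 68015 = 68700

68700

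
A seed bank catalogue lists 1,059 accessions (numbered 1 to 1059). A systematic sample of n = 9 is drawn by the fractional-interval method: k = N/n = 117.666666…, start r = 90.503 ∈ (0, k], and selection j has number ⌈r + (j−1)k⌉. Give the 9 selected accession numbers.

j=1: r + 0k = 90.503 → ⌈·⌉ = 91
j=2: r + 1k = 208.169666… → ⌈·⌉ = 209
j=3: r + 2k = 325.836333… → ⌈·⌉ = 326
j=4: r + 3k = 443.503 → ⌈·⌉ = 444
j=5: r + 4k = 561.169666… → ⌈·⌉ = 562
j=6: r + 5k = 678.836333… → ⌈·⌉ = 679
j=7: r + 6k = 796.503 → ⌈·⌉ = 797
j=8: r + 7k = 914.169666… → ⌈·⌉ = 915
j=9: r + 8k = 1031.836333… → ⌈·⌉ = 1032

91, 209, 326, 444, 562, 679, 797, 915, 1032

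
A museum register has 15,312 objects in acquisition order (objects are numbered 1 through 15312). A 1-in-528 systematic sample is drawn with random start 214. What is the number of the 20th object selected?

k = 528
20th selection = r + (20−1)·k = 214 + 19×528 = 214 + 10032 = 10246

10246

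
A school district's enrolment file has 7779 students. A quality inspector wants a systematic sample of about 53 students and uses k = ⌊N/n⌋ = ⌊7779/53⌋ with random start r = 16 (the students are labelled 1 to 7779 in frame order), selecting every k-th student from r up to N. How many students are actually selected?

54

k = ⌊7779/53⌋ = 146
Achieved size = ⌊(7779 − 16)/146⌋ + 1 = ⌊7763/146⌋ + 1 = 53 + 1 = 54
(last selection: 16 + 53×146 = 7754 ≤ 7779; next would be 7900 > 7779)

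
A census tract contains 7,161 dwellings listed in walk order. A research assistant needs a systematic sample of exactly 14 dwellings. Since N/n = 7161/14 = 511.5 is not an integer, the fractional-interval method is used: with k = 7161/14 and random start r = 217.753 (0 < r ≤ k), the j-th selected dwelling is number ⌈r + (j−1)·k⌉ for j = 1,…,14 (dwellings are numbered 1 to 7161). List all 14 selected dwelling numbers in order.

j=1: r + 0k = 217.753 → ⌈·⌉ = 218
j=2: r + 1k = 729.253 → ⌈·⌉ = 730
j=3: r + 2k = 1240.753 → ⌈·⌉ = 1241
j=4: r + 3k = 1752.253 → ⌈·⌉ = 1753
j=5: r + 4k = 2263.753 → ⌈·⌉ = 2264
j=6: r + 5k = 2775.253 → ⌈·⌉ = 2776
j=7: r + 6k = 3286.753 → ⌈·⌉ = 3287
j=8: r + 7k = 3798.253 → ⌈·⌉ = 3799
j=9: r + 8k = 4309.753 → ⌈·⌉ = 4310
j=10: r + 9k = 4821.253 → ⌈·⌉ = 4822
j=11: r + 10k = 5332.753 → ⌈·⌉ = 5333
j=12: r + 11k = 5844.253 → ⌈·⌉ = 5845
j=13: r + 12k = 6355.753 → ⌈·⌉ = 6356
j=14: r + 13k = 6867.253 → ⌈·⌉ = 6868

218, 730, 1241, 1753, 2264, 2776, 3287, 3799, 4310, 4822, 5333, 5845, 6356, 6868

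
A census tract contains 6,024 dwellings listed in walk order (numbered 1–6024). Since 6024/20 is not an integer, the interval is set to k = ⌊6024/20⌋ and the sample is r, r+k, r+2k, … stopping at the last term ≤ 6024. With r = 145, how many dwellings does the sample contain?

20

k = ⌊6024/20⌋ = 301
Achieved size = ⌊(6024 − 145)/301⌋ + 1 = ⌊5879/301⌋ + 1 = 19 + 1 = 20
(last selection: 145 + 19×301 = 5864 ≤ 6024; next would be 6165 > 6024)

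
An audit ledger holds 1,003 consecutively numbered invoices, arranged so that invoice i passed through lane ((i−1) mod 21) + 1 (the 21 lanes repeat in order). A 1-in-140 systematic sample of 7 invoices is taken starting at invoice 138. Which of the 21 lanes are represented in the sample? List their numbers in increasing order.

5, 12, 19

Consecutive selections differ by k = 140, so their lane numbers differ by 140 mod 21 = 14.
gcd(140, 21) = 7, so the sample visits 21/7 = 3 distinct residues mod 21.
Start 138 is lane 12; the lanes hit are 5, 12, 19.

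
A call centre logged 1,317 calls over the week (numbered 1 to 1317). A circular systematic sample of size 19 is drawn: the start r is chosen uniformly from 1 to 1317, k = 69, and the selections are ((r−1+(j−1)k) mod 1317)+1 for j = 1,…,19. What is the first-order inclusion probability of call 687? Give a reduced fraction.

19/1317

For each position j, as r ranges over 1…1317 the j-th selection hits every call exactly once, so call 687 is selected for exactly 19 of the 1317 starts.
Inclusion probability = 19/1317.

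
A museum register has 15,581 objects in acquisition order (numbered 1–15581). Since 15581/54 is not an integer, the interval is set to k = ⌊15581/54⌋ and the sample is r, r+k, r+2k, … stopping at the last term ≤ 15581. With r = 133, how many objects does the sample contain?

54

k = ⌊15581/54⌋ = 288
Achieved size = ⌊(15581 − 133)/288⌋ + 1 = ⌊15448/288⌋ + 1 = 53 + 1 = 54
(last selection: 133 + 53×288 = 15397 ≤ 15581; next would be 15685 > 15581)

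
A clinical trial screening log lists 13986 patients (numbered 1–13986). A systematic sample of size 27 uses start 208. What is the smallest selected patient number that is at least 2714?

2798

k = 13986/27 = 518
Steps past start: ⌈(2714 − 208)/518⌉ = ⌈2506/518⌉ = 5
Selected patient: 208 + 5×518 = 2798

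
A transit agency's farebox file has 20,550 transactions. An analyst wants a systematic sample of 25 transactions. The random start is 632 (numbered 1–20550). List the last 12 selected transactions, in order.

11318, 12140, 12962, 13784, 14606, 15428, 16250, 17072, 17894, 18716, 19538, 20360

k = N/n = 20550/25 = 822
14th selection = 632 + 13×822 = 11318
15th: 11318 + 822 = 12140
16th: 12140 + 822 = 12962
17th: 12962 + 822 = 13784
18th: 13784 + 822 = 14606
19th: 14606 + 822 = 15428
20th: 15428 + 822 = 16250
21st: 16250 + 822 = 17072
22nd: 17072 + 822 = 17894
23rd: 17894 + 822 = 18716
24th: 18716 + 822 = 19538
25th: 19538 + 822 = 20360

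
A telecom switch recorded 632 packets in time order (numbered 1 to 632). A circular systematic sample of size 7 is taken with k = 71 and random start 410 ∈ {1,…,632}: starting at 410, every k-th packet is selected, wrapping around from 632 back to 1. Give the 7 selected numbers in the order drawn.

Selection 1: 410
Selection 2: 410 + 71 = 481
Selection 3: 481 + 71 = 552
Selection 4: 552 + 71 = 623
Selection 5: 623 + 71 = 694 → 694 − 632 = 62
Selection 6: 62 + 71 = 133
Selection 7: 133 + 71 = 204

410, 481, 552, 623, 62, 133, 204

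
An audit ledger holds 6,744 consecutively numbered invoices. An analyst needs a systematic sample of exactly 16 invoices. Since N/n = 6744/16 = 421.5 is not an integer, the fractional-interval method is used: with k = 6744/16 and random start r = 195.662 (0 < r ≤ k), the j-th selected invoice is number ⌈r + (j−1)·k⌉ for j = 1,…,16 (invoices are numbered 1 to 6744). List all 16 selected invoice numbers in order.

j=1: r + 0k = 195.662 → ⌈·⌉ = 196
j=2: r + 1k = 617.162 → ⌈·⌉ = 618
j=3: r + 2k = 1038.662 → ⌈·⌉ = 1039
j=4: r + 3k = 1460.162 → ⌈·⌉ = 1461
j=5: r + 4k = 1881.662 → ⌈·⌉ = 1882
j=6: r + 5k = 2303.162 → ⌈·⌉ = 2304
j=7: r + 6k = 2724.662 → ⌈·⌉ = 2725
j=8: r + 7k = 3146.162 → ⌈·⌉ = 3147
j=9: r + 8k = 3567.662 → ⌈·⌉ = 3568
j=10: r + 9k = 3989.162 → ⌈·⌉ = 3990
j=11: r + 10k = 4410.662 → ⌈·⌉ = 4411
j=12: r + 11k = 4832.162 → ⌈·⌉ = 4833
j=13: r + 12k = 5253.662 → ⌈·⌉ = 5254
j=14: r + 13k = 5675.162 → ⌈·⌉ = 5676
j=15: r + 14k = 6096.662 → ⌈·⌉ = 6097
j=16: r + 15k = 6518.162 → ⌈·⌉ = 6519

196, 618, 1039, 1461, 1882, 2304, 2725, 3147, 3568, 3990, 4411, 4833, 5254, 5676, 6097, 6519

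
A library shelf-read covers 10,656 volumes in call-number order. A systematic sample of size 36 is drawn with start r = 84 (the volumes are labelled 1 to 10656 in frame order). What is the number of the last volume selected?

10444

k = 10656/36 = 296
36th selection = r + (36−1)·k = 84 + 35×296 = 84 + 10360 = 10444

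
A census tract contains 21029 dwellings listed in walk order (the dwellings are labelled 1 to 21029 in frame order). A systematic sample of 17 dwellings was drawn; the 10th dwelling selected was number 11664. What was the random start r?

531

k = 21029/17 = 1237
r = 11664 − (10−1)×1237 = 11664 − 11133 = 531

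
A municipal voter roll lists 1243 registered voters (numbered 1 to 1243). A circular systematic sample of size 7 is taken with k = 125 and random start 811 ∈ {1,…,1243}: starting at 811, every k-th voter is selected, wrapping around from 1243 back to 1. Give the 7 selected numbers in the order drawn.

811, 936, 1061, 1186, 68, 193, 318

Selection 1: 811
Selection 2: 811 + 125 = 936
Selection 3: 936 + 125 = 1061
Selection 4: 1061 + 125 = 1186
Selection 5: 1186 + 125 = 1311 → 1311 − 1243 = 68
Selection 6: 68 + 125 = 193
Selection 7: 193 + 125 = 318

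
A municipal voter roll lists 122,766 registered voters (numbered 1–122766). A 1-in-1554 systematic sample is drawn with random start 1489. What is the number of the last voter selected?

k = 1554
79th selection = r + (79−1)·k = 1489 + 78×1554 = 1489 + 121212 = 122701

122701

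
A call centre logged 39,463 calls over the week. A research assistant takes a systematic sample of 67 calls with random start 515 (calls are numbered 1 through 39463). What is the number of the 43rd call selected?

k = 39463/67 = 589
43rd selection = r + (43−1)·k = 515 + 42×589 = 515 + 24738 = 25253

25253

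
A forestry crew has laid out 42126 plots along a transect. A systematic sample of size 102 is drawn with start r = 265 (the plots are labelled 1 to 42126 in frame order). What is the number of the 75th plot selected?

30827

k = 42126/102 = 413
75th selection = r + (75−1)·k = 265 + 74×413 = 265 + 30562 = 30827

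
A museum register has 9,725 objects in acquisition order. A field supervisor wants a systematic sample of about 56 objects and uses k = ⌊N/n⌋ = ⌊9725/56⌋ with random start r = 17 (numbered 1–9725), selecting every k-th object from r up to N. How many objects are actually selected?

57

k = ⌊9725/56⌋ = 173
Achieved size = ⌊(9725 − 17)/173⌋ + 1 = ⌊9708/173⌋ + 1 = 56 + 1 = 57
(last selection: 17 + 56×173 = 9705 ≤ 9725; next would be 9878 > 9725)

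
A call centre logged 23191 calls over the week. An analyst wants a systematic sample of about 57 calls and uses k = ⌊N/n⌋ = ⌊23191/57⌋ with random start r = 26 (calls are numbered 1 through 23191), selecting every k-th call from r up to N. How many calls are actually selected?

58

k = ⌊23191/57⌋ = 406
Achieved size = ⌊(23191 − 26)/406⌋ + 1 = ⌊23165/406⌋ + 1 = 57 + 1 = 58
(last selection: 26 + 57×406 = 23168 ≤ 23191; next would be 23574 > 23191)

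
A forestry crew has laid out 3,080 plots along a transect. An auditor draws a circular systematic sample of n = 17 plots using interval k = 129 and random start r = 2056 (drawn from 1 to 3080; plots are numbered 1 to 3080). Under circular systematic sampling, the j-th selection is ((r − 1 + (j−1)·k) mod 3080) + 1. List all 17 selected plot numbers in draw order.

Selection 1: 2056
Selection 2: 2056 + 129 = 2185
Selection 3: 2185 + 129 = 2314
Selection 4: 2314 + 129 = 2443
Selection 5: 2443 + 129 = 2572
Selection 6: 2572 + 129 = 2701
Selection 7: 2701 + 129 = 2830
Selection 8: 2830 + 129 = 2959
Selection 9: 2959 + 129 = 3088 → 3088 − 3080 = 8
Selection 10: 8 + 129 = 137
Selection 11: 137 + 129 = 266
Selection 12: 266 + 129 = 395
Selection 13: 395 + 129 = 524
Selection 14: 524 + 129 = 653
Selection 15: 653 + 129 = 782
Selection 16: 782 + 129 = 911
Selection 17: 911 + 129 = 1040

2056, 2185, 2314, 2443, 2572, 2701, 2830, 2959, 8, 137, 266, 395, 524, 653, 782, 911, 1040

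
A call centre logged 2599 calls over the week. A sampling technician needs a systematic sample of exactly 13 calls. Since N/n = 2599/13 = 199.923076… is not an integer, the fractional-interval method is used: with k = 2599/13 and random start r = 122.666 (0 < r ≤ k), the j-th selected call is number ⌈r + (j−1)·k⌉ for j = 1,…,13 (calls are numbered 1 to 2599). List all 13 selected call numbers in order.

j=1: r + 0k = 122.666 → ⌈·⌉ = 123
j=2: r + 1k = 322.589076… → ⌈·⌉ = 323
j=3: r + 2k = 522.512153… → ⌈·⌉ = 523
j=4: r + 3k = 722.435230… → ⌈·⌉ = 723
j=5: r + 4k = 922.358307… → ⌈·⌉ = 923
j=6: r + 5k = 1122.281384… → ⌈·⌉ = 1123
j=7: r + 6k = 1322.204461… → ⌈·⌉ = 1323
j=8: r + 7k = 1522.127538… → ⌈·⌉ = 1523
j=9: r + 8k = 1722.050615… → ⌈·⌉ = 1723
j=10: r + 9k = 1921.973692… → ⌈·⌉ = 1922
j=11: r + 10k = 2121.896769… → ⌈·⌉ = 2122
j=12: r + 11k = 2321.819846… → ⌈·⌉ = 2322
j=13: r + 12k = 2521.742923… → ⌈·⌉ = 2522

123, 323, 523, 723, 923, 1123, 1323, 1523, 1723, 1922, 2122, 2322, 2522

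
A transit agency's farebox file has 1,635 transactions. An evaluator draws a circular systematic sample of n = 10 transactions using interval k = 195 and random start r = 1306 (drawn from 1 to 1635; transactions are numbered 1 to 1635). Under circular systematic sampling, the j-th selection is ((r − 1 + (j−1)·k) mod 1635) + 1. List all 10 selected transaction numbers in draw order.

1306, 1501, 61, 256, 451, 646, 841, 1036, 1231, 1426

Selection 1: 1306
Selection 2: 1306 + 195 = 1501
Selection 3: 1501 + 195 = 1696 → 1696 − 1635 = 61
Selection 4: 61 + 195 = 256
Selection 5: 256 + 195 = 451
Selection 6: 451 + 195 = 646
Selection 7: 646 + 195 = 841
Selection 8: 841 + 195 = 1036
Selection 9: 1036 + 195 = 1231
Selection 10: 1231 + 195 = 1426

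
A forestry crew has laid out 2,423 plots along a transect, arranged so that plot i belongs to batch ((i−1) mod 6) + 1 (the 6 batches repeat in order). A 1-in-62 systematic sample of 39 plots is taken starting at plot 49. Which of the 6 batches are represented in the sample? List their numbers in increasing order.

Consecutive selections differ by k = 62, so their batch numbers differ by 62 mod 6 = 2.
gcd(62, 6) = 2, so the sample visits 6/2 = 3 distinct residues mod 6.
Start 49 is batch 1; the batches hit are 1, 3, 5.

1, 3, 5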